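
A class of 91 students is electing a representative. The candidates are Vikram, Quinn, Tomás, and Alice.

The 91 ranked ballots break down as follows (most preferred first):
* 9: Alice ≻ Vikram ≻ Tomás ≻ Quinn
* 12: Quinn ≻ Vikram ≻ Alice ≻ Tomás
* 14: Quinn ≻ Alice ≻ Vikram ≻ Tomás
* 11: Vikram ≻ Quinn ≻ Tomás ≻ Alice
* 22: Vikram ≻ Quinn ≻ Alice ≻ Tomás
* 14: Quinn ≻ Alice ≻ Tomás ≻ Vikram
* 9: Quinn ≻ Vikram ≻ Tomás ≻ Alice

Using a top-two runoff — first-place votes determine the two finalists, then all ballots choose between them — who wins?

Round 1 first-place votes: Vikram 33, Quinn 49, Tomás 0, Alice 9. Quinn and Vikram advance.
Runoff: Quinn is ranked above Vikram on 49 ballots, Vikram above Quinn on 42.

Quinn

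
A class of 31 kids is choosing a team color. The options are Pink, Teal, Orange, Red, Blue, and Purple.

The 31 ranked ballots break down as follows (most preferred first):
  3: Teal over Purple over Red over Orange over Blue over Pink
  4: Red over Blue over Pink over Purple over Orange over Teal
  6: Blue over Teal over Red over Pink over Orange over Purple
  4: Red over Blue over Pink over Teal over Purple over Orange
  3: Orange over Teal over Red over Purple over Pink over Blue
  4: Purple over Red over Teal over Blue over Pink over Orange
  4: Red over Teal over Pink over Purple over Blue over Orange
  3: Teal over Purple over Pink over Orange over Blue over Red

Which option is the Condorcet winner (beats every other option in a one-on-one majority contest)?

Red vs Pink: 28–3
Red vs Teal: 16–15
Red vs Orange: 25–6
Red vs Blue: 22–9
Red vs Purple: 21–10
Red beats every other option.

Red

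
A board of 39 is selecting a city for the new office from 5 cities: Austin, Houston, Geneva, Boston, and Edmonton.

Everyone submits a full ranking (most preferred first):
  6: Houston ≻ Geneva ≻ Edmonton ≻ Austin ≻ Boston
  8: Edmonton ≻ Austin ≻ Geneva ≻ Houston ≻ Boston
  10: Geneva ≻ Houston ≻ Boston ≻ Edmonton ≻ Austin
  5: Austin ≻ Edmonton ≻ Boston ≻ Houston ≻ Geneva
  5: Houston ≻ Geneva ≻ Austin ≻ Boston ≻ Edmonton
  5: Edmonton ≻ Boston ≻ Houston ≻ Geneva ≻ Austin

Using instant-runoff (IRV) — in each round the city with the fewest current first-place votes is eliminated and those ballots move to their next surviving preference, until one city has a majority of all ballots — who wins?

Houston

Round 1: Austin 5, Houston 11, Geneva 10, Boston 0, Edmonton 13. Boston eliminated.
Round 2: Austin 5, Houston 11, Geneva 10, Edmonton 13. Austin eliminated.
Round 3: Houston 11, Geneva 10, Edmonton 18. Geneva eliminated.
Round 4: Houston 21, Edmonton 18. Houston has a majority (≥20).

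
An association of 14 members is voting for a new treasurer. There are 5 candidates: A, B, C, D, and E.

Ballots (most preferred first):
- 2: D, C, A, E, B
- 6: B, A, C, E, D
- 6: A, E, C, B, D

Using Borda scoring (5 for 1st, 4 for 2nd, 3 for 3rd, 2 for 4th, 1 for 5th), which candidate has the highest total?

A

A: 2×3 + 6×4 + 6×5 = 60
B: 2×1 + 6×5 + 6×2 = 44
C: 2×4 + 6×3 + 6×3 = 44
D: 2×5 + 6×1 + 6×1 = 22
E: 2×2 + 6×2 + 6×4 = 40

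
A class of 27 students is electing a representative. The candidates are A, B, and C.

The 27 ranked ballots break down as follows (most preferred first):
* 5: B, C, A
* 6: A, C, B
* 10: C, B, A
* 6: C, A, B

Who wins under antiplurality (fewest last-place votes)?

C

Last-place votes: A 15, B 12, C 0.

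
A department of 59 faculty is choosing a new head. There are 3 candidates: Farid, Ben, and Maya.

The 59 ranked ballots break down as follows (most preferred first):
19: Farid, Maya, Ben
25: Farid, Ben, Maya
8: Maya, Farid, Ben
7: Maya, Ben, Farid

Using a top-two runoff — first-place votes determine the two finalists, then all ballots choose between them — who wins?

Farid

Round 1 first-place votes: Farid 44, Ben 0, Maya 15. Farid and Maya advance.
Runoff: Farid is ranked above Maya on 44 ballots, Maya above Farid on 15.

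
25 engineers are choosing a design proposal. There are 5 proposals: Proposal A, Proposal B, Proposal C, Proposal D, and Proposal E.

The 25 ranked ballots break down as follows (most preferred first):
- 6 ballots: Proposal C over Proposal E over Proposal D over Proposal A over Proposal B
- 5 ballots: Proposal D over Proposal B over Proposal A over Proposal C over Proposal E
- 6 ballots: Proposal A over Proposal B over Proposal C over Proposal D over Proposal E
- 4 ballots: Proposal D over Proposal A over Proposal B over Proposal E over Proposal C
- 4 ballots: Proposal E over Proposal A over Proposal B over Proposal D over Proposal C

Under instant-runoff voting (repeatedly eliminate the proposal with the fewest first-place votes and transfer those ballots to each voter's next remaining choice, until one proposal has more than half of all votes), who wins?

Proposal D

Round 1: Proposal A 6, Proposal B 0, Proposal C 6, Proposal D 9, Proposal E 4. Proposal B eliminated.
Round 2: Proposal A 6, Proposal C 6, Proposal D 9, Proposal E 4. Proposal E eliminated.
Round 3: Proposal A 10, Proposal C 6, Proposal D 9. Proposal C eliminated.
Round 4: Proposal A 10, Proposal D 15. Proposal D has a majority (≥13).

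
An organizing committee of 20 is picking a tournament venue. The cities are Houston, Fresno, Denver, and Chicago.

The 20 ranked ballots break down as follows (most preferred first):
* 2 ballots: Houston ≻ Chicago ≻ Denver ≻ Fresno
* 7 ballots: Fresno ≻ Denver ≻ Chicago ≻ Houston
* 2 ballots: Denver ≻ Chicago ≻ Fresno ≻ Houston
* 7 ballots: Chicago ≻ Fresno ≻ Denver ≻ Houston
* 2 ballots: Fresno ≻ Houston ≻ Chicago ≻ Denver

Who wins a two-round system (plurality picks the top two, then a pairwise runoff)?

Chicago

Round 1 first-place votes: Houston 2, Fresno 9, Denver 2, Chicago 7. Fresno and Chicago advance.
Runoff: Fresno is ranked above Chicago on 9 ballots, Chicago above Fresno on 11.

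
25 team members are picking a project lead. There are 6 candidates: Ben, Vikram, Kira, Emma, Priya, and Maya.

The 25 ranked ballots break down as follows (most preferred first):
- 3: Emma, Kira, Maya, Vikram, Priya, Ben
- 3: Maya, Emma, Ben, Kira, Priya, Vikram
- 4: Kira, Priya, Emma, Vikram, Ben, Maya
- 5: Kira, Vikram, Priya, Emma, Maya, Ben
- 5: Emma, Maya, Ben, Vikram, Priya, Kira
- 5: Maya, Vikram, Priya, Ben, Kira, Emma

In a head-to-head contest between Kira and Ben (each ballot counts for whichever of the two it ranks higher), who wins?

Ben

Kira is ranked above Ben on 12 ballots; Ben above Kira on 13.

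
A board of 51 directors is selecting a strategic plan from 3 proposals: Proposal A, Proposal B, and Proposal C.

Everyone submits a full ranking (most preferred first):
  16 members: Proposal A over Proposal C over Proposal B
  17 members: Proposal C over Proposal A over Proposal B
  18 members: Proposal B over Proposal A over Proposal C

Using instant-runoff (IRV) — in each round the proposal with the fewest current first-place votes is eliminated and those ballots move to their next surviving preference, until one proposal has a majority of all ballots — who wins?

Proposal C

Round 1: Proposal A 16, Proposal B 18, Proposal C 17. Proposal A eliminated.
Round 2: Proposal B 18, Proposal C 33. Proposal C has a majority (≥26).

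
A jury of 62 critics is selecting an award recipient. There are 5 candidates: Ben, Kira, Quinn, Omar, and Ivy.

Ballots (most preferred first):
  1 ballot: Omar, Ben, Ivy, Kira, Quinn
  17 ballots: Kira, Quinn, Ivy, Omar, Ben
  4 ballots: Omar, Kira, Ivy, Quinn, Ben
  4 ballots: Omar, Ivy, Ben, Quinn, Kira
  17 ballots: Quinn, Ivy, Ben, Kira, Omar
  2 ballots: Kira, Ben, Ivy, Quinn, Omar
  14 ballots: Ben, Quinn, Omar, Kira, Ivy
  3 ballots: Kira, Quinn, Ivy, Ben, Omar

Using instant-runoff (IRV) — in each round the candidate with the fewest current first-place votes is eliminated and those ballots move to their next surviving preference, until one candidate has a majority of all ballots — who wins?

Round 1: Ben 14, Kira 22, Quinn 17, Omar 9, Ivy 0. Ivy eliminated.
Round 2: Ben 14, Kira 22, Quinn 17, Omar 9. Omar eliminated.
Round 3: Ben 19, Kira 26, Quinn 17. Quinn eliminated.
Round 4: Ben 36, Kira 26. Ben has a majority (≥32).

Ben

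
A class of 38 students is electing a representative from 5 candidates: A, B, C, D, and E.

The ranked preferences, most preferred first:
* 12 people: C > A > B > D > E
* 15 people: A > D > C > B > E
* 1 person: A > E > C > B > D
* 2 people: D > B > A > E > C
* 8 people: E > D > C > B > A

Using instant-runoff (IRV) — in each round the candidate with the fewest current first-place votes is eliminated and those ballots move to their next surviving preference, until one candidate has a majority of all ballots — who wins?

C

Round 1: A 16, B 0, C 12, D 2, E 8. B eliminated.
Round 2: A 16, C 12, D 2, E 8. D eliminated.
Round 3: A 18, C 12, E 8. E eliminated.
Round 4: A 18, C 20. C has a majority (≥20).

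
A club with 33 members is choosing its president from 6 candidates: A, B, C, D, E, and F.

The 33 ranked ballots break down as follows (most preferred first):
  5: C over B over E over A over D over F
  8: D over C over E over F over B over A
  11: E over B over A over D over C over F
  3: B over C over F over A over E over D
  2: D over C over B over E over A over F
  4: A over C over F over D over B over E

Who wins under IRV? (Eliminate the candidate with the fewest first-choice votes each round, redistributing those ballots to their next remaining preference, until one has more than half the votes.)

Round 1: A 4, B 3, C 5, D 10, E 11, F 0. F eliminated.
Round 2: A 4, B 3, C 5, D 10, E 11. B eliminated.
Round 3: A 4, C 8, D 10, E 11. A eliminated.
Round 4: C 12, D 10, E 11. D eliminated.
Round 5: C 22, E 11. C has a majority (≥17).

C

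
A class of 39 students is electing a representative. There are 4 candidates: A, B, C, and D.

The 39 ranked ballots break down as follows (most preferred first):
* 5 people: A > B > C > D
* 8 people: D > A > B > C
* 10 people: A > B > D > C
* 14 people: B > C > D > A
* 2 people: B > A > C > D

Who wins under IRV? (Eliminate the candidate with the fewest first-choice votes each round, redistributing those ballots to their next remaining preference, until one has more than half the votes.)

A

Round 1: A 15, B 16, C 0, D 8. C eliminated.
Round 2: A 15, B 16, D 8. D eliminated.
Round 3: A 23, B 16. A has a majority (≥20).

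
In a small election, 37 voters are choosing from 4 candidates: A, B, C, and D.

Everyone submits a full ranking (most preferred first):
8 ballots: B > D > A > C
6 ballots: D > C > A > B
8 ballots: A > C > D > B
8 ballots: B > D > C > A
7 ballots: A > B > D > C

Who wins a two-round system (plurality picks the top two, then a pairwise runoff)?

Round 1 first-place votes: A 15, B 16, C 0, D 6. B and A advance.
Runoff: B is ranked above A on 16 ballots, A above B on 21.

A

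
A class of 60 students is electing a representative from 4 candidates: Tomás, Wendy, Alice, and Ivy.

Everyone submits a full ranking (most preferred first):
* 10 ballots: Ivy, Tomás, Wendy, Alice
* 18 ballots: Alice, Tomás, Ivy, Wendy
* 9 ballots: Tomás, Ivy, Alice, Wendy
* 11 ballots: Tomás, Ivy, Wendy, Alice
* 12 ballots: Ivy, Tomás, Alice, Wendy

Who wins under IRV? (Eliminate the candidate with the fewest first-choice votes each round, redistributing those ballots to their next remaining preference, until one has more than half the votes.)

Tomás

Round 1: Tomás 20, Wendy 0, Alice 18, Ivy 22. Wendy eliminated.
Round 2: Tomás 20, Alice 18, Ivy 22. Alice eliminated.
Round 3: Tomás 38, Ivy 22. Tomás has a majority (≥31).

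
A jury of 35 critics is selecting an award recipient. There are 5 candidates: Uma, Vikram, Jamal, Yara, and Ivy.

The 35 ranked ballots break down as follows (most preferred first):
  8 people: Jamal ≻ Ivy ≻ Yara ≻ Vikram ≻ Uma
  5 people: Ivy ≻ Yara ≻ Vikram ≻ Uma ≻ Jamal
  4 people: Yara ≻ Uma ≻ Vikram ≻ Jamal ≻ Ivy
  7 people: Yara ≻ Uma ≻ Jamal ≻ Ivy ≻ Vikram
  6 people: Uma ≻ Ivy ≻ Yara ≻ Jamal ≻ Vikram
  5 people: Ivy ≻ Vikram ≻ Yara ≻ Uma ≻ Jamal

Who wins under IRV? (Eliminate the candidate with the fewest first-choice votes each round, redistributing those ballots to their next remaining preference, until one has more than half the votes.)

Round 1: Uma 6, Vikram 0, Jamal 8, Yara 11, Ivy 10. Vikram eliminated.
Round 2: Uma 6, Jamal 8, Yara 11, Ivy 10. Uma eliminated.
Round 3: Jamal 8, Yara 11, Ivy 16. Jamal eliminated.
Round 4: Yara 11, Ivy 24. Ivy has a majority (≥18).

Ivy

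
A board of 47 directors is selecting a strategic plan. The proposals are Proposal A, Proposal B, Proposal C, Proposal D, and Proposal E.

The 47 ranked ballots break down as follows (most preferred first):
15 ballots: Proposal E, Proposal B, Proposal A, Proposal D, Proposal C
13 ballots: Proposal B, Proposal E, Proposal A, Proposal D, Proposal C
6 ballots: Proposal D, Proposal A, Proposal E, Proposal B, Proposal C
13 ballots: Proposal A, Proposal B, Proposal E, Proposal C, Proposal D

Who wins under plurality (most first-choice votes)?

First-place votes: Proposal A 13, Proposal B 13, Proposal C 0, Proposal D 6, Proposal E 15.

Proposal E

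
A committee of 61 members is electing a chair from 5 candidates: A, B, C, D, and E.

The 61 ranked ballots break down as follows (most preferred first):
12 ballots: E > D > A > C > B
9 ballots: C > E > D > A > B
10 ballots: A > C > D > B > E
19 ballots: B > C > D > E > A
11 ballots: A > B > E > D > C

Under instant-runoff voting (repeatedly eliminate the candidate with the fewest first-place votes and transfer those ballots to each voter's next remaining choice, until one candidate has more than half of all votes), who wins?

Round 1: A 21, B 19, C 9, D 0, E 12. D eliminated.
Round 2: A 21, B 19, C 9, E 12. C eliminated.
Round 3: A 21, B 19, E 21. B eliminated.
Round 4: A 21, E 40. E has a majority (≥31).

E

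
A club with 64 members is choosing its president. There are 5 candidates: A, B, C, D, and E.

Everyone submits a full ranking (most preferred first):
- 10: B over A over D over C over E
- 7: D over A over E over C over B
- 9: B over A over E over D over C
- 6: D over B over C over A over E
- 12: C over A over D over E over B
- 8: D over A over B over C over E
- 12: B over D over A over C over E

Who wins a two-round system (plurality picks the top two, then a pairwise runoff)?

Round 1 first-place votes: A 0, B 31, C 12, D 21, E 0. B and D advance.
Runoff: B is ranked above D on 31 ballots, D above B on 33.

D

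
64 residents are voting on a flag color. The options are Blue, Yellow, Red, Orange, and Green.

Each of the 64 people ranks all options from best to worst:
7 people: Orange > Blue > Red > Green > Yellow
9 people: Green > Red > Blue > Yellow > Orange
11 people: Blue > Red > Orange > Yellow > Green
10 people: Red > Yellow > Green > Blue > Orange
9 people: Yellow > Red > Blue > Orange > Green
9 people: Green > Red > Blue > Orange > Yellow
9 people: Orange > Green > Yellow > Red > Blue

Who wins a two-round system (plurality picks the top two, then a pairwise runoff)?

Orange

Round 1 first-place votes: Blue 11, Yellow 9, Red 10, Orange 16, Green 18. Green and Orange advance.
Runoff: Green is ranked above Orange on 28 ballots, Orange above Green on 36.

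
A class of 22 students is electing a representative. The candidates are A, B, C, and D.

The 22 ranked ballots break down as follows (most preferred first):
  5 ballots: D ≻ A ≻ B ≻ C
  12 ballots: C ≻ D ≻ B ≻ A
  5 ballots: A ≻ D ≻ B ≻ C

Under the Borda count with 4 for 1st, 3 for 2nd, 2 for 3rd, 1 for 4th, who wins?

A: 5×3 + 12×1 + 5×4 = 47
B: 5×2 + 12×2 + 5×2 = 44
C: 5×1 + 12×4 + 5×1 = 58
D: 5×4 + 12×3 + 5×3 = 71

D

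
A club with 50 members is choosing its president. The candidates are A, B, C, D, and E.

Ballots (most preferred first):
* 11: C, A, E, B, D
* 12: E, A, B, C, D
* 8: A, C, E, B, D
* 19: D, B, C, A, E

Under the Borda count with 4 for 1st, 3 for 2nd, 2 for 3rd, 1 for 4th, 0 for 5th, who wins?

A: 11×3 + 12×3 + 8×4 + 19×1 = 120
B: 11×1 + 12×2 + 8×1 + 19×3 = 100
C: 11×4 + 12×1 + 8×3 + 19×2 = 118
D: 11×0 + 12×0 + 8×0 + 19×4 = 76
E: 11×2 + 12×4 + 8×2 + 19×0 = 86

A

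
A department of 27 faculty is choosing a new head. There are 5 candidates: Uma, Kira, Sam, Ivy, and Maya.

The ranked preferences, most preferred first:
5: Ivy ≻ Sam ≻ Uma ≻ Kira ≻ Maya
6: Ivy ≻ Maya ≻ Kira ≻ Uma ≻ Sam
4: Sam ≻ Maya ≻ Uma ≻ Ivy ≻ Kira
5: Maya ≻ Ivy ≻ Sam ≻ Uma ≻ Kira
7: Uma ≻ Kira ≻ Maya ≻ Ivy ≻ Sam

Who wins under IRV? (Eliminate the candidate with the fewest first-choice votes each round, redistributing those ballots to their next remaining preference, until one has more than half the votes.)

Round 1: Uma 7, Kira 0, Sam 4, Ivy 11, Maya 5. Kira eliminated.
Round 2: Uma 7, Sam 4, Ivy 11, Maya 5. Sam eliminated.
Round 3: Uma 7, Ivy 11, Maya 9. Uma eliminated.
Round 4: Ivy 11, Maya 16. Maya has a majority (≥14).

Maya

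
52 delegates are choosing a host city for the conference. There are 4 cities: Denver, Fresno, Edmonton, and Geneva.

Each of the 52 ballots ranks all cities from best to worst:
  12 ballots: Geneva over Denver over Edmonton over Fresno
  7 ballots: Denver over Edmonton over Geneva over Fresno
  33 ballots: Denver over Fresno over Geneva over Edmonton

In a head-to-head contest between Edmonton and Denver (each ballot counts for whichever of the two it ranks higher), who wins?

Edmonton is ranked above Denver on 0 ballots; Denver above Edmonton on 52.

Denver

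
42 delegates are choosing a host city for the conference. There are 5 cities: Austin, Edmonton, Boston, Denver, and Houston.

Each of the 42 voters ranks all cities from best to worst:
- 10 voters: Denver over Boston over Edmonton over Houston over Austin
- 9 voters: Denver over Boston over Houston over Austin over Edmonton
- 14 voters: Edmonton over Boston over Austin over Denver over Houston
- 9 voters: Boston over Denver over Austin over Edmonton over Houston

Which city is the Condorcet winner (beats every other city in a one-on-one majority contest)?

Boston

Boston vs Austin: 42–0
Boston vs Edmonton: 28–14
Boston vs Denver: 23–19
Boston vs Houston: 42–0
Boston beats every other city.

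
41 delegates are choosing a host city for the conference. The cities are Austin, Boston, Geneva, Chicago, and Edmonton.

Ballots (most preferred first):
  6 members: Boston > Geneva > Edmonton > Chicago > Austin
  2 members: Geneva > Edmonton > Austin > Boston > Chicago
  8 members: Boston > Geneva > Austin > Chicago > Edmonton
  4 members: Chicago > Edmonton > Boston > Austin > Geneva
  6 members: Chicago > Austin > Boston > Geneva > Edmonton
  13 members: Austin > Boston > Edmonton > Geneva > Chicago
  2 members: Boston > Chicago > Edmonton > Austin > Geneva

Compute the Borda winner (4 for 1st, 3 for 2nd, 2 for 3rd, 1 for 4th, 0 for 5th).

Boston

Austin: 6×0 + 2×2 + 8×2 + 4×1 + 6×3 + 13×4 + 2×1 = 96
Boston: 6×4 + 2×1 + 8×4 + 4×2 + 6×2 + 13×3 + 2×4 = 125
Geneva: 6×3 + 2×4 + 8×3 + 4×0 + 6×1 + 13×1 + 2×0 = 69
Chicago: 6×1 + 2×0 + 8×1 + 4×4 + 6×4 + 13×0 + 2×3 = 60
Edmonton: 6×2 + 2×3 + 8×0 + 4×3 + 6×0 + 13×2 + 2×2 = 60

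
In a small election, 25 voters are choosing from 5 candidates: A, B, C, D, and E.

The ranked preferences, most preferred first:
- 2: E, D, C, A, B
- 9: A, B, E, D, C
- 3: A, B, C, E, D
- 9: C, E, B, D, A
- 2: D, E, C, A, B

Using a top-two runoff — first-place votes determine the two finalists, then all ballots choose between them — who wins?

Round 1 first-place votes: A 12, B 0, C 9, D 2, E 2. A and C advance.
Runoff: A is ranked above C on 12 ballots, C above A on 13.

C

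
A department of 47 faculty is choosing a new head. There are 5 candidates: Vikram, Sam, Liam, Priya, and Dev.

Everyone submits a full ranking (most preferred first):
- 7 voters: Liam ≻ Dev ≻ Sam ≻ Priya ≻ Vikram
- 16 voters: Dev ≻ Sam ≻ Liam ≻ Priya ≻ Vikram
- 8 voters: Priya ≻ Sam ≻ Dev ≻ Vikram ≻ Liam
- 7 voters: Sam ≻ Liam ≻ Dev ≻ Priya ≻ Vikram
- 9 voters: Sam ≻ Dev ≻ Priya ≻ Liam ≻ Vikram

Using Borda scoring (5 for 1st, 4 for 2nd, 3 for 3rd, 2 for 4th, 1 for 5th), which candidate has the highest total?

Vikram: 7×1 + 16×1 + 8×2 + 7×1 + 9×1 = 55
Sam: 7×3 + 16×4 + 8×4 + 7×5 + 9×5 = 197
Liam: 7×5 + 16×3 + 8×1 + 7×4 + 9×2 = 137
Priya: 7×2 + 16×2 + 8×5 + 7×2 + 9×3 = 127
Dev: 7×4 + 16×5 + 8×3 + 7×3 + 9×4 = 189

Sam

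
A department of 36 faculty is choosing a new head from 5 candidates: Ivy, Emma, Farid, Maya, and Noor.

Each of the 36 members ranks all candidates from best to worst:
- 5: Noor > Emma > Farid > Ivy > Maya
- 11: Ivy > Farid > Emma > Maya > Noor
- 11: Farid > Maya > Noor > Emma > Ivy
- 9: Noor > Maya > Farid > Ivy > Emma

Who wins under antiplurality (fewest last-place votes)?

Farid

Last-place votes: Ivy 11, Emma 9, Farid 0, Maya 5, Noor 11.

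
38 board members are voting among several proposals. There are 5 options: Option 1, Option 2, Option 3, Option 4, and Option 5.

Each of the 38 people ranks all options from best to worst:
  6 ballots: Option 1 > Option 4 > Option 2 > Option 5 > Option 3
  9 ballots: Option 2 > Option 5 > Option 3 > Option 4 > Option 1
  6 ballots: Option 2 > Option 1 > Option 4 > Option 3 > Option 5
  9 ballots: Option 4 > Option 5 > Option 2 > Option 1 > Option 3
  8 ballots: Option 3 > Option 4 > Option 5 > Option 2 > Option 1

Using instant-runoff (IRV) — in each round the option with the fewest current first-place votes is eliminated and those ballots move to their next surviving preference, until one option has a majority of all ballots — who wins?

Option 4

Round 1: Option 1 6, Option 2 15, Option 3 8, Option 4 9, Option 5 0. Option 5 eliminated.
Round 2: Option 1 6, Option 2 15, Option 3 8, Option 4 9. Option 1 eliminated.
Round 3: Option 2 15, Option 3 8, Option 4 15. Option 3 eliminated.
Round 4: Option 2 15, Option 4 23. Option 4 has a majority (≥20).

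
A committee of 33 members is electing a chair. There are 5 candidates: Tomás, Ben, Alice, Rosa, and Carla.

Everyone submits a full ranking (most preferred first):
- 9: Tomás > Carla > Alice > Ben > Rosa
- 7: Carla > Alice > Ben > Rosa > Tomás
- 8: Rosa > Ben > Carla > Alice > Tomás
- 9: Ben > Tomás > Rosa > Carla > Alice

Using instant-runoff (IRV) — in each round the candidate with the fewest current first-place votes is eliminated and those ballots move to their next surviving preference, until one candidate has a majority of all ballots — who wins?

Round 1: Tomás 9, Ben 9, Alice 0, Rosa 8, Carla 7. Alice eliminated.
Round 2: Tomás 9, Ben 9, Rosa 8, Carla 7. Carla eliminated.
Round 3: Tomás 9, Ben 16, Rosa 8. Rosa eliminated.
Round 4: Tomás 9, Ben 24. Ben has a majority (≥17).

Ben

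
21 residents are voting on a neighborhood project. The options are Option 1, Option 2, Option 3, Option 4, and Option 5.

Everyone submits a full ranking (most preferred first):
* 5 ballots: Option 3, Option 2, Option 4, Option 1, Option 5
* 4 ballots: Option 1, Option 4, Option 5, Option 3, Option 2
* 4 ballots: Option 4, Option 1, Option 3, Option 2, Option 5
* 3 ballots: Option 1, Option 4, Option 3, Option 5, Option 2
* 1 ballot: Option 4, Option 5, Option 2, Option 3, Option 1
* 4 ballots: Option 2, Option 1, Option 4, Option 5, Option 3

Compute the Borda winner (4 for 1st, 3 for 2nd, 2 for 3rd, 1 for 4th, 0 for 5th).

Option 1: 5×1 + 4×4 + 4×3 + 3×4 + 1×0 + 4×3 = 57
Option 2: 5×3 + 4×0 + 4×1 + 3×0 + 1×2 + 4×4 = 37
Option 3: 5×4 + 4×1 + 4×2 + 3×2 + 1×1 + 4×0 = 39
Option 4: 5×2 + 4×3 + 4×4 + 3×3 + 1×4 + 4×2 = 59
Option 5: 5×0 + 4×2 + 4×0 + 3×1 + 1×3 + 4×1 = 18

Option 4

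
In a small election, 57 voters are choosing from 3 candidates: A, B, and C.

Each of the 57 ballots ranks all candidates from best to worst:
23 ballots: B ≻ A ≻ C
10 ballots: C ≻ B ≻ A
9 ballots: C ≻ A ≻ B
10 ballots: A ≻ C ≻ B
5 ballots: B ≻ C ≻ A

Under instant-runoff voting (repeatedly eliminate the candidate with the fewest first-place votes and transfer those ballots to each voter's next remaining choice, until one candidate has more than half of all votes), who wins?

C

Round 1: A 10, B 28, C 19. A eliminated.
Round 2: B 28, C 29. C has a majority (≥29).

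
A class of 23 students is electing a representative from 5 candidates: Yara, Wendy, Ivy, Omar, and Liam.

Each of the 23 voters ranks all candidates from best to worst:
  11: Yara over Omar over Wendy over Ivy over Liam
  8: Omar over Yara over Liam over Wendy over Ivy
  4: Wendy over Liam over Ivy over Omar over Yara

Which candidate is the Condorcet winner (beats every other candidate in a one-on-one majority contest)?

Omar vs Yara: 12–11
Omar vs Wendy: 19–4
Omar vs Ivy: 19–4
Omar vs Liam: 19–4
Omar beats every other candidate.

Omar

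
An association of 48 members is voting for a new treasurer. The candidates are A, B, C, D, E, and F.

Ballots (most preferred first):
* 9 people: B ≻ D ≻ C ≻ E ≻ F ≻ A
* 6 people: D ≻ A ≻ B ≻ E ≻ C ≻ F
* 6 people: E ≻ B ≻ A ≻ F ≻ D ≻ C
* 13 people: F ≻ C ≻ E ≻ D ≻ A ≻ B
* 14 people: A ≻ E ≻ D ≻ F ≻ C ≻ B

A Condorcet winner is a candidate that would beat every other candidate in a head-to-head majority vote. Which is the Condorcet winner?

E

E vs A: 28–20
E vs B: 33–15
E vs C: 26–22
E vs D: 33–15
E vs F: 35–13
E beats every other candidate.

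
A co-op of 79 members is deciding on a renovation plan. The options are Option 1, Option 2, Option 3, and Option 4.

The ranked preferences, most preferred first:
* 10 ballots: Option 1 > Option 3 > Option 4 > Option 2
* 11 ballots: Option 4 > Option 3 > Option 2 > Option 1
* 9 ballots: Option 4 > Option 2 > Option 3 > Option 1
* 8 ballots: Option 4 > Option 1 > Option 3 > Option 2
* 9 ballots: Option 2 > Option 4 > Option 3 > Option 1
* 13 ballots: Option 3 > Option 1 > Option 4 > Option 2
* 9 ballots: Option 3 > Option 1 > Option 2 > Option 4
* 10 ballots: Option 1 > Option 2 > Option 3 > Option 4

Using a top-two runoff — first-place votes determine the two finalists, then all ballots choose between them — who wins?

Round 1 first-place votes: Option 1 20, Option 2 9, Option 3 22, Option 4 28. Option 4 and Option 3 advance.
Runoff: Option 4 is ranked above Option 3 on 37 ballots, Option 3 above Option 4 on 42.

Option 3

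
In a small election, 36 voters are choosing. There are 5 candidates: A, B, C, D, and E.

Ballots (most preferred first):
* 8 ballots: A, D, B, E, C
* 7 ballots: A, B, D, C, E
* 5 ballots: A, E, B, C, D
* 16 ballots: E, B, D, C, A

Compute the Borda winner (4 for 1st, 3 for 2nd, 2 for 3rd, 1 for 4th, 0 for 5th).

B

A: 8×4 + 7×4 + 5×4 + 16×0 = 80
B: 8×2 + 7×3 + 5×2 + 16×3 = 95
C: 8×0 + 7×1 + 5×1 + 16×1 = 28
D: 8×3 + 7×2 + 5×0 + 16×2 = 70
E: 8×1 + 7×0 + 5×3 + 16×4 = 87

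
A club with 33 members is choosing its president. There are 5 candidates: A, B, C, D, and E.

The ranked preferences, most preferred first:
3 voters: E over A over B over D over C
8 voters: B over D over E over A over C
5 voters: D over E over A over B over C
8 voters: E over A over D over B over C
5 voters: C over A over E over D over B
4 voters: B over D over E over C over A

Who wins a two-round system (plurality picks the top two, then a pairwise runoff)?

E

Round 1 first-place votes: A 0, B 12, C 5, D 5, E 11. B and E advance.
Runoff: B is ranked above E on 12 ballots, E above B on 21.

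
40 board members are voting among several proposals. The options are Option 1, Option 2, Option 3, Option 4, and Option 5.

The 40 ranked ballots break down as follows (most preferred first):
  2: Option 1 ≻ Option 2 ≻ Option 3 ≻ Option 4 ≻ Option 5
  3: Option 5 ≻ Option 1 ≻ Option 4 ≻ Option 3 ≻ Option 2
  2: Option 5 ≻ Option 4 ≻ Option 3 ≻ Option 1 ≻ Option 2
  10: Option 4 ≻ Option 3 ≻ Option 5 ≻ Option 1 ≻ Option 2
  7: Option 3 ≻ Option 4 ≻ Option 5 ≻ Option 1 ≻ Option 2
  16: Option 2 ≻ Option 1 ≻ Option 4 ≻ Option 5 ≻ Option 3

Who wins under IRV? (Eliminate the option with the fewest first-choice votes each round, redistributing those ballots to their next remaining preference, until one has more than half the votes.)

Round 1: Option 1 2, Option 2 16, Option 3 7, Option 4 10, Option 5 5. Option 1 eliminated.
Round 2: Option 2 18, Option 3 7, Option 4 10, Option 5 5. Option 5 eliminated.
Round 3: Option 2 18, Option 3 7, Option 4 15. Option 3 eliminated.
Round 4: Option 2 18, Option 4 22. Option 4 has a majority (≥21).

Option 4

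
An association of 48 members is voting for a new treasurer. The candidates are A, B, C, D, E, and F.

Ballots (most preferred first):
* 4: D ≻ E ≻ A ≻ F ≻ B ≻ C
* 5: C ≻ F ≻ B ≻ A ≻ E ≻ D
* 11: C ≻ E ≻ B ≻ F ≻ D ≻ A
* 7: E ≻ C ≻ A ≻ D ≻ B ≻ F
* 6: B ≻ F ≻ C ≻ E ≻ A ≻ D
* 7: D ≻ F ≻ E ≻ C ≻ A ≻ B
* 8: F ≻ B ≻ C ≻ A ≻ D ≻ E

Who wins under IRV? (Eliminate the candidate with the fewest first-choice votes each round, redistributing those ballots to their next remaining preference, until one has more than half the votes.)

F

Round 1: A 0, B 6, C 16, D 11, E 7, F 8. A eliminated.
Round 2: B 6, C 16, D 11, E 7, F 8. B eliminated.
Round 3: C 16, D 11, E 7, F 14. E eliminated.
Round 4: C 23, D 11, F 14. D eliminated.
Round 5: C 23, F 25. F has a majority (≥25).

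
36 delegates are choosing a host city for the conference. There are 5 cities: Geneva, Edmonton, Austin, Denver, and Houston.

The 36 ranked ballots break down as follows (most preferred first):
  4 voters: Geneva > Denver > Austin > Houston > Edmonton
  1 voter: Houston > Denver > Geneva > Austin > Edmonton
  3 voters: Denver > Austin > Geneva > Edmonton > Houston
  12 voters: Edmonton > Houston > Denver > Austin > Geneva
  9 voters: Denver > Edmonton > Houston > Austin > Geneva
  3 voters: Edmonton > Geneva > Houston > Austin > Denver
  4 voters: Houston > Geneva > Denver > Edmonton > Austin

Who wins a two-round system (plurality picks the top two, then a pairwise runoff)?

Round 1 first-place votes: Geneva 4, Edmonton 15, Austin 0, Denver 12, Houston 5. Edmonton and Denver advance.
Runoff: Edmonton is ranked above Denver on 15 ballots, Denver above Edmonton on 21.

Denver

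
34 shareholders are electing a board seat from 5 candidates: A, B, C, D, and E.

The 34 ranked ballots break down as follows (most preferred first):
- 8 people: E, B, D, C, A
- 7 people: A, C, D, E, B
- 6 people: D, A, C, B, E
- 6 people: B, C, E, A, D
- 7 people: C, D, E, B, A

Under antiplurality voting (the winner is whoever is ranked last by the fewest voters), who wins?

C

Last-place votes: A 15, B 7, C 0, D 6, E 6.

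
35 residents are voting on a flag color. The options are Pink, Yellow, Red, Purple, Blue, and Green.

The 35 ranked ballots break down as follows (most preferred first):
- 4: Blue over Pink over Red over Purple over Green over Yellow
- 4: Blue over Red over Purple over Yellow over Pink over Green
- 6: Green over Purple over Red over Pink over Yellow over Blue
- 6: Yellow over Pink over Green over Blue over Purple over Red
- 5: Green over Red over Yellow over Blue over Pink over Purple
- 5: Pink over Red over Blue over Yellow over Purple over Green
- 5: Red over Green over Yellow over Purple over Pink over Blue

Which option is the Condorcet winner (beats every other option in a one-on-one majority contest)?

Red

Red vs Pink: 20–15
Red vs Yellow: 29–6
Red vs Purple: 23–12
Red vs Blue: 21–14
Red vs Green: 18–17
Red beats every other option.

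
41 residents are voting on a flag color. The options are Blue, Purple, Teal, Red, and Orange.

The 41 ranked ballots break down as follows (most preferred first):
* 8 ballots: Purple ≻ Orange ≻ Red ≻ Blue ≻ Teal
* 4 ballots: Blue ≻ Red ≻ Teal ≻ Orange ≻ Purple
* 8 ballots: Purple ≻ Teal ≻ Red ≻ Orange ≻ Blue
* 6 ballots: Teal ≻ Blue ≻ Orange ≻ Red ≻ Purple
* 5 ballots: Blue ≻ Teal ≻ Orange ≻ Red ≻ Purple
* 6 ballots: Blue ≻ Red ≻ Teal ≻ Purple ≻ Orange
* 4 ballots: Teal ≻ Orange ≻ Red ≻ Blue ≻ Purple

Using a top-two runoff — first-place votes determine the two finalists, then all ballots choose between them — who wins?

Blue

Round 1 first-place votes: Blue 15, Purple 16, Teal 10, Red 0, Orange 0. Purple and Blue advance.
Runoff: Purple is ranked above Blue on 16 ballots, Blue above Purple on 25.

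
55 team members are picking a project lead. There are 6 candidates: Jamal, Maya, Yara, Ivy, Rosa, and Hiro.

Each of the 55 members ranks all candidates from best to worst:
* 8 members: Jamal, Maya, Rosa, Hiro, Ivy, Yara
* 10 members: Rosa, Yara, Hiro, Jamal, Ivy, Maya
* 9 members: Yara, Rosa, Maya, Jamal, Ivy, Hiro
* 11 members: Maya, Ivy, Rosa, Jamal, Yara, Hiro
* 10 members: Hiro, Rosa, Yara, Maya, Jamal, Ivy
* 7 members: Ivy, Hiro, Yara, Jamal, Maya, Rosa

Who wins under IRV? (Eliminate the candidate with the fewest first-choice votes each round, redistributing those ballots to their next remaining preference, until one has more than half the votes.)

Rosa

Round 1: Jamal 8, Maya 11, Yara 9, Ivy 7, Rosa 10, Hiro 10. Ivy eliminated.
Round 2: Jamal 8, Maya 11, Yara 9, Rosa 10, Hiro 17. Jamal eliminated.
Round 3: Maya 19, Yara 9, Rosa 10, Hiro 17. Yara eliminated.
Round 4: Maya 19, Rosa 19, Hiro 17. Hiro eliminated.
Round 5: Maya 26, Rosa 29. Rosa has a majority (≥28).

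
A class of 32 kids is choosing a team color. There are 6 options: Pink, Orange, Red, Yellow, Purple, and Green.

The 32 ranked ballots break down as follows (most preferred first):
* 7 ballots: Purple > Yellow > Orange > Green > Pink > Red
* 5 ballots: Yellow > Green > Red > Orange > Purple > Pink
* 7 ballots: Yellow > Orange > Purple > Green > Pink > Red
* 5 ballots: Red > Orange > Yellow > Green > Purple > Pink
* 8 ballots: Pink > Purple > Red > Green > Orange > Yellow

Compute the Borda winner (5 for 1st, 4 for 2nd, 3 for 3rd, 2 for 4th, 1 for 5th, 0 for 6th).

Pink: 7×1 + 5×0 + 7×1 + 5×0 + 8×5 = 54
Orange: 7×3 + 5×2 + 7×4 + 5×4 + 8×1 = 87
Red: 7×0 + 5×3 + 7×0 + 5×5 + 8×3 = 64
Yellow: 7×4 + 5×5 + 7×5 + 5×3 + 8×0 = 103
Purple: 7×5 + 5×1 + 7×3 + 5×1 + 8×4 = 98
Green: 7×2 + 5×4 + 7×2 + 5×2 + 8×2 = 74

Yellow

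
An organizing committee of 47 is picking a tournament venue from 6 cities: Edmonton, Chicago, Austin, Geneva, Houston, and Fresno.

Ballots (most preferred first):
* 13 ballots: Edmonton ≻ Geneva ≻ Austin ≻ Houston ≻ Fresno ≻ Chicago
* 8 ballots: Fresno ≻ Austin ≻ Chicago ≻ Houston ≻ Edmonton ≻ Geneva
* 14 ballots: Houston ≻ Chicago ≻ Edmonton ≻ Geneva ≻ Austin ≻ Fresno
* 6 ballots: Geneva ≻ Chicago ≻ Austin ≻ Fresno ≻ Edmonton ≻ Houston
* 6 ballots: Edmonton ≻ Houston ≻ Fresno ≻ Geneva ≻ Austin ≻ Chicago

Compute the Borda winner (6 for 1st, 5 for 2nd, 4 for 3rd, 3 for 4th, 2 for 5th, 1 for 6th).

Edmonton: 13×6 + 8×2 + 14×4 + 6×2 + 6×6 = 198
Chicago: 13×1 + 8×4 + 14×5 + 6×5 + 6×1 = 151
Austin: 13×4 + 8×5 + 14×2 + 6×4 + 6×2 = 156
Geneva: 13×5 + 8×1 + 14×3 + 6×6 + 6×3 = 169
Houston: 13×3 + 8×3 + 14×6 + 6×1 + 6×5 = 183
Fresno: 13×2 + 8×6 + 14×1 + 6×3 + 6×4 = 130

Edmonton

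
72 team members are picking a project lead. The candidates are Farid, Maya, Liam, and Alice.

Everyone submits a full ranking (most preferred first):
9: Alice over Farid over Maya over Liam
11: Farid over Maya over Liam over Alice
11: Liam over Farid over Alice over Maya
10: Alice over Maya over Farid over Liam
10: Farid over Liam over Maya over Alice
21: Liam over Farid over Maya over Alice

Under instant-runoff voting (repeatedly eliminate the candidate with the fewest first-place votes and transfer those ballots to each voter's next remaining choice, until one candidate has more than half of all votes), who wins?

Round 1: Farid 21, Maya 0, Liam 32, Alice 19. Maya eliminated.
Round 2: Farid 21, Liam 32, Alice 19. Alice eliminated.
Round 3: Farid 40, Liam 32. Farid has a majority (≥37).

Farid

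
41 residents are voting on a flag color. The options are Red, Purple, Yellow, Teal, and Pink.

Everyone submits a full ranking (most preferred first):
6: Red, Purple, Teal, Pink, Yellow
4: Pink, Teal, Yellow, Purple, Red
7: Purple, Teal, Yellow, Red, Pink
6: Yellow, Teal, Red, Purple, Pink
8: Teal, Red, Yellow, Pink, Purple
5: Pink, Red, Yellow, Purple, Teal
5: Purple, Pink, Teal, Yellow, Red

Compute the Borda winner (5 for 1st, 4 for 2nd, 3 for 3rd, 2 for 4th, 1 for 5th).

Teal

Red: 6×5 + 4×1 + 7×2 + 6×3 + 8×4 + 5×4 + 5×1 = 123
Purple: 6×4 + 4×2 + 7×5 + 6×2 + 8×1 + 5×2 + 5×5 = 122
Yellow: 6×1 + 4×3 + 7×3 + 6×5 + 8×3 + 5×3 + 5×2 = 118
Teal: 6×3 + 4×4 + 7×4 + 6×4 + 8×5 + 5×1 + 5×3 = 146
Pink: 6×2 + 4×5 + 7×1 + 6×1 + 8×2 + 5×5 + 5×4 = 106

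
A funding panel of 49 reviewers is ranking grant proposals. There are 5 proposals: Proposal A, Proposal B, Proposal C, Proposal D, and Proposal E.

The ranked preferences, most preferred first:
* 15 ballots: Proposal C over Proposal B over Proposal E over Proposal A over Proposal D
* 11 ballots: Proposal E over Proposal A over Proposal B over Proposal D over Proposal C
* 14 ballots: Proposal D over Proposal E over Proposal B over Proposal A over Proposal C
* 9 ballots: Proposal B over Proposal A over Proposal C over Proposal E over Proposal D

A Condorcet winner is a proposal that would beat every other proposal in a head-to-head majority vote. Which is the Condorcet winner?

Proposal E vs Proposal A: 40–9
Proposal E vs Proposal B: 25–24
Proposal E vs Proposal C: 25–24
Proposal E vs Proposal D: 35–14
Proposal E beats every other proposal.

Proposal E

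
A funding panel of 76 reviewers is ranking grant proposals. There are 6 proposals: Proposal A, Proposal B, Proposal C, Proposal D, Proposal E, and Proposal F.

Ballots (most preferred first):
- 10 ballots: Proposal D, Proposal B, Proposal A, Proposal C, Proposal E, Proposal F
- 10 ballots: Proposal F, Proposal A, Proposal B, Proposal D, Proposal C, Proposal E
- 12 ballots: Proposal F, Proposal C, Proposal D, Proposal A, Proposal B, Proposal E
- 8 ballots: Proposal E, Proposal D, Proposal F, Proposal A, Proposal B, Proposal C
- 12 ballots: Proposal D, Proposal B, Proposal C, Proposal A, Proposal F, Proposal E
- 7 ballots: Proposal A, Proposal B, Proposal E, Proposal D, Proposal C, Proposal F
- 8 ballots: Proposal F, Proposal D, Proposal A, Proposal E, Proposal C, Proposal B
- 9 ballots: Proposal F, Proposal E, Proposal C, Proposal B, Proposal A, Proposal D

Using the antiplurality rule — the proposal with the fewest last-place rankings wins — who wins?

Proposal A

Last-place votes: Proposal A 0, Proposal B 8, Proposal C 8, Proposal D 9, Proposal E 34, Proposal F 17.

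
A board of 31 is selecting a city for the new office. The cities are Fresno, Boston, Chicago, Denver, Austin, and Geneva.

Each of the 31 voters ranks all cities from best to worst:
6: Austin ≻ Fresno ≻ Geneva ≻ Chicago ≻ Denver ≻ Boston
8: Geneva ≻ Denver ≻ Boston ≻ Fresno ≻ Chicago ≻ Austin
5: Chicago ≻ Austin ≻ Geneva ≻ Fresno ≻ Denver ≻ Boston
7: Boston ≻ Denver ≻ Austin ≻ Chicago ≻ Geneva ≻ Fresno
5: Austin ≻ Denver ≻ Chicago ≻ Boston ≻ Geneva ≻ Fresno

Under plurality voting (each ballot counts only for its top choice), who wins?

Austin

First-place votes: Fresno 0, Boston 7, Chicago 5, Denver 0, Austin 11, Geneva 8.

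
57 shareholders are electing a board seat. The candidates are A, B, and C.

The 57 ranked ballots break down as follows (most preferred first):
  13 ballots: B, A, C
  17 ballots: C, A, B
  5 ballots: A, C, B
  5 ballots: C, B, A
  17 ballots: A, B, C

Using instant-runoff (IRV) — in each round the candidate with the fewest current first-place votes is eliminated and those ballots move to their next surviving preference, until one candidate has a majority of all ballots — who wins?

A

Round 1: A 22, B 13, C 22. B eliminated.
Round 2: A 35, C 22. A has a majority (≥29).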